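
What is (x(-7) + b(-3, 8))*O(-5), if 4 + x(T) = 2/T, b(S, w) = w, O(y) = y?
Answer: -130/7 ≈ -18.571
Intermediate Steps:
x(T) = -4 + 2/T
(x(-7) + b(-3, 8))*O(-5) = ((-4 + 2/(-7)) + 8)*(-5) = ((-4 + 2*(-⅐)) + 8)*(-5) = ((-4 - 2/7) + 8)*(-5) = (-30/7 + 8)*(-5) = (26/7)*(-5) = -130/7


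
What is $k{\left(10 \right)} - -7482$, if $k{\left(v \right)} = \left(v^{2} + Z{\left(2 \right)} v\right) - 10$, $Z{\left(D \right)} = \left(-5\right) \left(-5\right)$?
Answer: $7822$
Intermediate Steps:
$Z{\left(D \right)} = 25$
$k{\left(v \right)} = -10 + v^{2} + 25 v$ ($k{\left(v \right)} = \left(v^{2} + 25 v\right) - 10 = -10 + v^{2} + 25 v$)
$k{\left(10 \right)} - -7482 = \left(-10 + 10^{2} + 25 \cdot 10\right) - -7482 = \left(-10 + 100 + 250\right) + 7482 = 340 + 7482 = 7822$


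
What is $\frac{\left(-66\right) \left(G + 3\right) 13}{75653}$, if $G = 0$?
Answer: $- \frac{2574}{75653} \approx -0.034024$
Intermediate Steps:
$\frac{\left(-66\right) \left(G + 3\right) 13}{75653} = \frac{\left(-66\right) \left(0 + 3\right) 13}{75653} = - 66 \cdot 3 \cdot 13 \cdot \frac{1}{75653} = \left(-66\right) 39 \cdot \frac{1}{75653} = \left(-2574\right) \frac{1}{75653} = - \frac{2574}{75653}$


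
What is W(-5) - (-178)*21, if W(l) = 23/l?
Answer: 18667/5 ≈ 3733.4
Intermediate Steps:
W(-5) - (-178)*21 = 23/(-5) - (-178)*21 = 23*(-⅕) - 89*(-42) = -23/5 + 3738 = 18667/5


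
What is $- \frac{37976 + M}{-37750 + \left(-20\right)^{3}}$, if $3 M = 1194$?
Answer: $\frac{19187}{22875} \approx 0.83878$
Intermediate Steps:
$M = 398$ ($M = \frac{1}{3} \cdot 1194 = 398$)
$- \frac{37976 + M}{-37750 + \left(-20\right)^{3}} = - \frac{37976 + 398}{-37750 + \left(-20\right)^{3}} = - \frac{38374}{-37750 - 8000} = - \frac{38374}{-45750} = - \frac{38374 \left(-1\right)}{45750} = \left(-1\right) \left(- \frac{19187}{22875}\right) = \frac{19187}{22875}$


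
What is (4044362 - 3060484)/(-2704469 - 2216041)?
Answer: -70277/351465 ≈ -0.19995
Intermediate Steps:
(4044362 - 3060484)/(-2704469 - 2216041) = 983878/(-4920510) = 983878*(-1/4920510) = -70277/351465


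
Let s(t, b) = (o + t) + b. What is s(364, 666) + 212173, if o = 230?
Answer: 213433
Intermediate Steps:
s(t, b) = 230 + b + t (s(t, b) = (230 + t) + b = 230 + b + t)
s(364, 666) + 212173 = (230 + 666 + 364) + 212173 = 1260 + 212173 = 213433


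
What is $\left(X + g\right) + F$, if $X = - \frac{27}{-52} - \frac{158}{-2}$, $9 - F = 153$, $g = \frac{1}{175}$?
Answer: $- \frac{586723}{9100} \approx -64.475$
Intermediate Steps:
$g = \frac{1}{175} \approx 0.0057143$
$F = -144$ ($F = 9 - 153 = -144$)
$X = \frac{4135}{52}$ ($X = \left(-27\right) \left(- \frac{1}{52}\right) - -79 = \frac{27}{52} + 79 = \frac{4135}{52} \approx 79.519$)
$\left(X + g\right) + F = \left(\frac{4135}{52} + \frac{1}{175}\right) - 144 = \frac{723677}{9100} - 144 = - \frac{586723}{9100}$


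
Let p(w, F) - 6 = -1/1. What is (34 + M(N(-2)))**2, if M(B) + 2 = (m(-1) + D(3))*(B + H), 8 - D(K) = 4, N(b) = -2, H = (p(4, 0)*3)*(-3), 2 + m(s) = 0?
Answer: 3844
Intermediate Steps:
m(s) = -2 (m(s) = -2 + 0 = -2)
p(w, F) = 5 (p(w, F) = 6 - 1/1 = 6 - 1*1 = 6 - 1 = 5)
H = -45 (H = (5*3)*(-3) = 15*(-3) = -45)
D(K) = 4 (D(K) = 8 - 1*4 = 8 - 4 = 4)
M(B) = -92 + 2*B (M(B) = -2 + (-2 + 4)*(B - 45) = -2 + 2*(-45 + B) = -2 + (-90 + 2*B) = -92 + 2*B)
(34 + M(N(-2)))**2 = (34 + (-92 + 2*(-2)))**2 = (34 + (-92 - 4))**2 = (34 - 96)**2 = (-62)**2 = 3844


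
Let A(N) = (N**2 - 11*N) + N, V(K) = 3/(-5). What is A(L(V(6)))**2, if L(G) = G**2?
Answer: 4704561/390625 ≈ 12.044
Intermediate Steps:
V(K) = -3/5 (V(K) = 3*(-1/5) = -3/5)
A(N) = N**2 - 10*N
A(L(V(6)))**2 = ((-3/5)**2*(-10 + (-3/5)**2))**2 = (9*(-10 + 9/25)/25)**2 = ((9/25)*(-241/25))**2 = (-2169/625)**2 = 4704561/390625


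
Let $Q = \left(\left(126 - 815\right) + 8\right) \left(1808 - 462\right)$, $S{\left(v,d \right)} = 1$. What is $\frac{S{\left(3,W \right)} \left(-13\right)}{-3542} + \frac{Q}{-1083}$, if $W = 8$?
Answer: $\frac{1082234457}{1278662} \approx 846.38$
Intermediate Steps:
$Q = -916626$ ($Q = \left(-689 + 8\right) 1346 = \left(-681\right) 1346 = -916626$)
$\frac{S{\left(3,W \right)} \left(-13\right)}{-3542} + \frac{Q}{-1083} = \frac{1 \left(-13\right)}{-3542} - \frac{916626}{-1083} = \left(-13\right) \left(- \frac{1}{3542}\right) - - \frac{305542}{361} = \frac{13}{3542} + \frac{305542}{361} = \frac{1082234457}{1278662}$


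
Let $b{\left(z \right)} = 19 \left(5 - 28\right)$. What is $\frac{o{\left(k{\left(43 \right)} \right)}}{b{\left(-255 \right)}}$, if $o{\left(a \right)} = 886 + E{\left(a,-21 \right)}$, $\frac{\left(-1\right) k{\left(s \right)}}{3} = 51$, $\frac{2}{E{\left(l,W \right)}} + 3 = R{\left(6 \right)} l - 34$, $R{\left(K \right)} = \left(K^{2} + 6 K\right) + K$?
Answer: $- \frac{10606304}{5231327} \approx -2.0275$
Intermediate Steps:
$R{\left(K \right)} = K^{2} + 7 K$
$E{\left(l,W \right)} = \frac{2}{-37 + 78 l}$ ($E{\left(l,W \right)} = \frac{2}{-3 + \left(6 \left(7 + 6\right) l - 34\right)} = \frac{2}{-3 + \left(6 \cdot 13 l - 34\right)} = \frac{2}{-3 + \left(78 l - 34\right)} = \frac{2}{-3 + \left(-34 + 78 l\right)} = \frac{2}{-37 + 78 l}$)
$b{\left(z \right)} = -437$ ($b{\left(z \right)} = 19 \left(-23\right) = -437$)
$k{\left(s \right)} = -153$ ($k{\left(s \right)} = \left(-3\right) 51 = -153$)
$o{\left(a \right)} = 886 + \frac{2}{-37 + 78 a}$
$\frac{o{\left(k{\left(43 \right)} \right)}}{b{\left(-255 \right)}} = \frac{4 \frac{1}{-37 + 78 \left(-153\right)} \left(-8195 + 17277 \left(-153\right)\right)}{-437} = \frac{4 \left(-8195 - 2643381\right)}{-37 - 11934} \left(- \frac{1}{437}\right) = 4 \frac{1}{-11971} \left(-2651576\right) \left(- \frac{1}{437}\right) = 4 \left(- \frac{1}{11971}\right) \left(-2651576\right) \left(- \frac{1}{437}\right) = \frac{10606304}{11971} \left(- \frac{1}{437}\right) = - \frac{10606304}{5231327}$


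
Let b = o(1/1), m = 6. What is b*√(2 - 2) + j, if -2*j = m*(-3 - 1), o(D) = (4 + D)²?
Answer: 12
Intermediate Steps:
b = 25 (b = (4 + 1/1)² = (4 + 1)² = 5² = 25)
j = 12 (j = -3*(-3 - 1) = -3*(-4) = -½*(-24) = 12)
b*√(2 - 2) + j = 25*√(2 - 2) + 12 = 25*√0 + 12 = 25*0 + 12 = 0 + 12 = 12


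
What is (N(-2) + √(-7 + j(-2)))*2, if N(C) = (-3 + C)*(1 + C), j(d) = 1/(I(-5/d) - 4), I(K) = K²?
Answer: 10 + 2*I*√59/3 ≈ 10.0 + 5.1208*I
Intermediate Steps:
j(d) = 1/(-4 + 25/d²) (j(d) = 1/((-5/d)² - 4) = 1/(25/d² - 4) = 1/(-4 + 25/d²))
N(C) = (1 + C)*(-3 + C)
(N(-2) + √(-7 + j(-2)))*2 = ((-3 + (-2)² - 2*(-2)) + √(-7 + (-2)²/(25 - 4*(-2)²)))*2 = ((-3 + 4 + 4) + √(-7 + 4/(25 - 4*4)))*2 = (5 + √(-7 + 4/(25 - 16)))*2 = (5 + √(-7 + 4/9))*2 = (5 + √(-59/9))*2 = (5 + I*√59/3)*2 = 10 + 2*I*√59/3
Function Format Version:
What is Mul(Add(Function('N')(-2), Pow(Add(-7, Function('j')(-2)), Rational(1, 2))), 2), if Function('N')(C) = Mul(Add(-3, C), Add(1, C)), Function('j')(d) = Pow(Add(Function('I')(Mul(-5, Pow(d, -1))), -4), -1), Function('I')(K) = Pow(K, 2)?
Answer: Add(10, Mul(Rational(2, 3), I, Pow(59, Rational(1, 2)))) ≈ Add(10.000, Mul(5.1208, I))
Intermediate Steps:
Function('j')(d) = Pow(Add(-4, Mul(25, Pow(d, -2))), -1) (Function('j')(d) = Pow(Add(Pow(Mul(-5, Pow(d, -1)), 2), -4), -1) = Pow(Add(Mul(25, Pow(d, -2)), -4), -1) = Pow(Add(-4, Mul(25, Pow(d, -2))), -1))
Function('N')(C) = Mul(Add(1, C), Add(-3, C))
Mul(Add(Function('N')(-2), Pow(Add(-7, Function('j')(-2)), Rational(1, 2))), 2) = Mul(Add(Add(-3, Pow(-2, 2), Mul(-2, -2)), Pow(Add(-7, Mul(Pow(-2, 2), Pow(Add(25, Mul(-4, Pow(-2, 2))), -1))), Rational(1, 2))), 2) = Mul(Add(Add(-3, 4, 4), Pow(Add(-7, Mul(4, Pow(Add(25, Mul(-4, 4)), -1))), Rational(1, 2))), 2) = Mul(Add(5, Pow(Add(-7, Mul(4, Pow(Add(25, -16), -1))), Rational(1, 2))), 2) = Mul(Add(5, Pow(Add(-7, Mul(4, Pow(9, -1))), Rational(1, 2))), 2) = Mul(Add(5, Pow(Add(-7, Mul(4, Rational(1, 9))), Rational(1, 2))), 2) = Mul(Add(5, Pow(Add(-7, Rational(4, 9)), Rational(1, 2))), 2) = Mul(Add(5, Pow(Rational(-59, 9), Rational(1, 2))), 2) = Mul(Add(5, Mul(Rational(1, 3), I, Pow(59, Rational(1, 2)))), 2) = Add(10, Mul(Rational(2, 3), I, Pow(59, Rational(1, 2))))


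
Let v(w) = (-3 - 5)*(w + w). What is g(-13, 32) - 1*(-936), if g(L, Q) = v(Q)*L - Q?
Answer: 7560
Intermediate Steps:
v(w) = -16*w
g(L, Q) = -Q - 16*L*Q (g(L, Q) = (-16*Q)*L - Q = -16*L*Q - Q = -Q - 16*L*Q)
g(-13, 32) - 1*(-936) = 32*(-1 - 16*(-13)) - 1*(-936) = 32*(-1 + 208) + 936 = 32*207 + 936 = 6624 + 936 = 7560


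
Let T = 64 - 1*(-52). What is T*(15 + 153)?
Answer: 19488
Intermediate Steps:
T = 116 (T = 64 + 52 = 116)
T*(15 + 153) = 116*(15 + 153) = 116*168 = 19488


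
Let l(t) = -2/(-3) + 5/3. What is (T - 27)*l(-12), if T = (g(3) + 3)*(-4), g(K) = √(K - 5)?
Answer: -91 - 28*I*√2/3 ≈ -91.0 - 13.199*I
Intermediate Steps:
g(K) = √(-5 + K)
l(t) = 7/3 (l(t) = -2*(-⅓) + 5*(⅓) = ⅔ + 5/3 = 7/3)
T = -12 - 4*I*√2 (T = (√(-5 + 3) + 3)*(-4) = (√(-2) + 3)*(-4) = (I*√2 + 3)*(-4) = (3 + I*√2)*(-4) = -12 - 4*I*√2 ≈ -12.0 - 5.6569*I)
(T - 27)*l(-12) = ((-12 - 4*I*√2) - 27)*(7/3) = (-39 - 4*I*√2)*(7/3) = -91 - 28*I*√2/3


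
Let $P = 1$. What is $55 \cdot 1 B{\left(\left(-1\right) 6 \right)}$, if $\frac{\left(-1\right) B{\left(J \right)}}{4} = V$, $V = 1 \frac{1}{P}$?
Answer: $-220$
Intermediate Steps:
$V = 1$ ($V = 1 \cdot 1^{-1} = 1 \cdot 1 = 1$)
$B{\left(J \right)} = -4$ ($B{\left(J \right)} = \left(-4\right) 1 = -4$)
$55 \cdot 1 B{\left(\left(-1\right) 6 \right)} = 55 \cdot 1 \left(-4\right) = 55 \left(-4\right) = -220$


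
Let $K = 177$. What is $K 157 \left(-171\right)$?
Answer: $-4751919$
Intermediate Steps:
$K 157 \left(-171\right) = 177 \cdot 157 \left(-171\right) = 27789 \left(-171\right) = -4751919$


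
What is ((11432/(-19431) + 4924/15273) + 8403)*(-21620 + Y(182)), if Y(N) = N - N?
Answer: -5990365236649460/32974407 ≈ -1.8167e+8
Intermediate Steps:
Y(N) = 0
((11432/(-19431) + 4924/15273) + 8403)*(-21620 + Y(182)) = ((11432/(-19431) + 4924/15273) + 8403)*(-21620 + 0) = ((11432*(-1/19431) + 4924*(1/15273)) + 8403)*(-21620) = ((-11432/19431 + 4924/15273) + 8403)*(-21620) = (-8769188/32974407 + 8403)*(-21620) = (277075172833/32974407)*(-21620) = -5990365236649460/32974407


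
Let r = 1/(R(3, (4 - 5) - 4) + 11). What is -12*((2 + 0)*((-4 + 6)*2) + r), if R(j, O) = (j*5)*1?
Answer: -1254/13 ≈ -96.462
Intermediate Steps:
R(j, O) = 5*j (R(j, O) = (5*j)*1 = 5*j)
r = 1/26 (r = 1/(5*3 + 11) = 1/(15 + 11) = 1/26 ≈ 0.038462)
-12*((2 + 0)*((-4 + 6)*2) + r) = -12*((2 + 0)*((-4 + 6)*2) + 1/26) = -12*(2*(2*2) + 1/26) = -12*(2*4 + 1/26) = -12*(8 + 1/26) = -12*209/26 = -1254/13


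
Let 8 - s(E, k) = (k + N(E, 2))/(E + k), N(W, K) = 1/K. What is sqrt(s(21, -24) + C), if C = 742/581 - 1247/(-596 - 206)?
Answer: sqrt(29895888939)/99849 ≈ 1.7317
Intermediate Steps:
s(E, k) = 8 - (1/2 + k)/(E + k) (s(E, k) = 8 - (k + 1/2)/(E + k) = 8 - (1/2 + k)/(E + k))
C = 188513/66566 (C = 742*(1/581) - 1247/(-802) = 106/83 - 1247*(-1/802) = 106/83 + 1247/802 = 188513/66566 ≈ 2.8320)
sqrt(s(21, -24) + C) = sqrt((-1/2 + 7*(-24) + 8*21)/(21 - 24) + 188513/66566) = sqrt((-1/2 - 168 + 168)/(-3) + 188513/66566) = sqrt(-1/3*(-1/2) + 188513/66566) = sqrt(1/6 + 188513/66566) = sqrt(299411/99849) = sqrt(29895888939)/99849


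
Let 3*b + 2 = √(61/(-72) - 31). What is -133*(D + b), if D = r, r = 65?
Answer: -25669/3 - 133*I*√4586/36 ≈ -8556.3 - 250.19*I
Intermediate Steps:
b = -⅔ + I*√4586/36 (b = -⅔ + √(61/(-72) - 31)/3 = -⅔ + √(61*(-1/72) - 31)/3 = -⅔ + √(-61/72 - 31)/3 = -⅔ + √(-2293/72)/3 = -⅔ + (I*√4586/12)/3 = -⅔ + I*√4586/36 ≈ -0.66667 + 1.8811*I)
D = 65
-133*(D + b) = -133*(65 + (-⅔ + I*√4586/36)) = -133*(193/3 + I*√4586/36) = -25669/3 - 133*I*√4586/36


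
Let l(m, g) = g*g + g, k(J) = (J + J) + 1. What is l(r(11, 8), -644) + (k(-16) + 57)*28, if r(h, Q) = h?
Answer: 414820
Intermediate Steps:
k(J) = 1 + 2*J (k(J) = 2*J + 1 = 1 + 2*J)
l(m, g) = g + g² (l(m, g) = g² + g = g + g²)
l(r(11, 8), -644) + (k(-16) + 57)*28 = -644*(1 - 644) + ((1 + 2*(-16)) + 57)*28 = -644*(-643) + ((1 - 32) + 57)*28 = 414092 + (-31 + 57)*28 = 414092 + 26*28 = 414092 + 728 = 414820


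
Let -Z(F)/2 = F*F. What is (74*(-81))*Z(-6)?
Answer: 431568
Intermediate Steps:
Z(F) = -2*F² (Z(F) = -2*F*F = -2*F²)
(74*(-81))*Z(-6) = (74*(-81))*(-2*(-6)²) = -(-11988)*36 = -5994*(-72) = 431568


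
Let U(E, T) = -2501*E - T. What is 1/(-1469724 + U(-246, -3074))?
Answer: -1/851404 ≈ -1.1745e-6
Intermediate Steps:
U(E, T) = -T - 2501*E
1/(-1469724 + U(-246, -3074)) = 1/(-1469724 + (-1*(-3074) - 2501*(-246))) = 1/(-1469724 + (3074 + 615246)) = 1/(-1469724 + 618320) = 1/(-851404) = -1/851404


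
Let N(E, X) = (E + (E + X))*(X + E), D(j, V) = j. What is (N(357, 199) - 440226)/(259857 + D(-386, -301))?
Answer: 67402/259471 ≈ 0.25977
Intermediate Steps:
N(E, X) = (E + X)*(X + 2*E) (N(E, X) = (X + 2*E)*(E + X) = (E + X)*(X + 2*E))
(N(357, 199) - 440226)/(259857 + D(-386, -301)) = ((199² + 2*357² + 3*357*199) - 440226)/(259857 - 386) = ((39601 + 2*127449 + 213129) - 440226)/259471 = ((39601 + 254898 + 213129) - 440226)*(1/259471) = (507628 - 440226)*(1/259471) = 67402*(1/259471) = 67402/259471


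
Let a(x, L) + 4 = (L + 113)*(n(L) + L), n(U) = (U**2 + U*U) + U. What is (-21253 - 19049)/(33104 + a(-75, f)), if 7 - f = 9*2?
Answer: -20151/27770 ≈ -0.72564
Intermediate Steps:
n(U) = U + 2*U**2 (n(U) = (U**2 + U**2) + U = 2*U**2 + U = U + 2*U**2)
f = -11 (f = 7 - 9*2 = 7 - 1*18 = 7 - 18 = -11)
a(x, L) = -4 + (113 + L)*(L + L*(1 + 2*L)) (a(x, L) = -4 + (L + 113)*(L*(1 + 2*L) + L) = -4 + (113 + L)*(L + L*(1 + 2*L)))
(-21253 - 19049)/(33104 + a(-75, f)) = (-21253 - 19049)/(33104 + (-4 + 2*(-11)**3 + 226*(-11) + 228*(-11)**2)) = -40302/(33104 + (-4 + 2*(-1331) - 2486 + 228*121)) = -40302/(33104 + (-4 - 2662 - 2486 + 27588)) = -40302/(33104 + 22436) = -40302/55540 = -40302*1/55540 = -20151/27770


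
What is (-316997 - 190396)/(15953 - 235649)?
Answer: 169131/73232 ≈ 2.3095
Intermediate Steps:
(-316997 - 190396)/(15953 - 235649) = -507393/(-219696) = -507393*(-1/219696) = 169131/73232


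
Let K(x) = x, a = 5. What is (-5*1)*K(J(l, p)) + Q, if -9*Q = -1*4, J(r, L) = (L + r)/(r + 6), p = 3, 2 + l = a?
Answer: -26/9 ≈ -2.8889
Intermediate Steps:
l = 3 (l = -2 + 5 = 3)
J(r, L) = (L + r)/(6 + r)
Q = 4/9 (Q = -(-1)*4/9 = -⅑*(-4) = 4/9 ≈ 0.44444)
(-5*1)*K(J(l, p)) + Q = (-5*1)*((3 + 3)/(6 + 3)) + 4/9 = -5*6/9 + 4/9 = -5*⅔ + 4/9 = -10/3 + 4/9 = -26/9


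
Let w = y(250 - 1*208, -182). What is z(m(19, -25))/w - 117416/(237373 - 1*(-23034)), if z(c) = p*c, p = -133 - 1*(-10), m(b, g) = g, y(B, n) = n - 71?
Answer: -830457773/65882971 ≈ -12.605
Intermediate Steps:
y(B, n) = -71 + n
w = -253 (w = -71 - 182 = -253)
p = -123 (p = -133 + 10 = -123)
z(c) = -123*c
z(m(19, -25))/w - 117416/(237373 - 1*(-23034)) = -123*(-25)/(-253) - 117416/(237373 - 1*(-23034)) = 3075*(-1/253) - 117416/(237373 + 23034) = -3075/253 - 117416/260407 = -830457773/65882971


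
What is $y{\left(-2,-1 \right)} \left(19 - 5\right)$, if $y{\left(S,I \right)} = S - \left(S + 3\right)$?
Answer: $-42$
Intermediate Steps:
$y{\left(S,I \right)} = -3$ ($y{\left(S,I \right)} = S - \left(3 + S\right) = -3$)
$y{\left(-2,-1 \right)} \left(19 - 5\right) = - 3 \left(19 - 5\right) = \left(-3\right) 14 = -42$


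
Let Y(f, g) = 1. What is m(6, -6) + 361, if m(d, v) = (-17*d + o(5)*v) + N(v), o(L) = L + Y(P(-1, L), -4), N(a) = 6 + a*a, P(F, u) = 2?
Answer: 265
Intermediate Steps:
N(a) = 6 + a**2
o(L) = 1 + L (o(L) = L + 1 = 1 + L)
m(d, v) = 6 + v**2 - 17*d + 6*v (m(d, v) = (-17*d + (1 + 5)*v) + (6 + v**2) = (-17*d + 6*v) + (6 + v**2) = 6 + v**2 - 17*d + 6*v)
m(6, -6) + 361 = (6 + (-6)**2 - 17*6 + 6*(-6)) + 361 = (6 + 36 - 102 - 36) + 361 = -96 + 361 = 265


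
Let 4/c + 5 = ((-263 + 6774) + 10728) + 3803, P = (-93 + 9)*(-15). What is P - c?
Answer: 26506616/21037 ≈ 1260.0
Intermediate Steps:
P = 1260 (P = -84*(-15) = 1260)
c = 4/21037 (c = 4/(-5 + (((-263 + 6774) + 10728) + 3803)) = 4/(-5 + ((6511 + 10728) + 3803)) = 4/(-5 + (17239 + 3803)) = 4/(-5 + 21042) = 4/21037 ≈ 0.00019014)
P - c = 1260 - 1*4/21037 = 1260 - 4/21037 = 26506616/21037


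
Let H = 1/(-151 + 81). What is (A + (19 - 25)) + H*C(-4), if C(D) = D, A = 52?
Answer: 1612/35 ≈ 46.057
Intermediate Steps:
H = -1/70 (H = 1/(-70) = -1/70 ≈ -0.014286)
(A + (19 - 25)) + H*C(-4) = (52 + (19 - 25)) - 1/70*(-4) = (52 - 6) + 2/35 = 46 + 2/35 = 1612/35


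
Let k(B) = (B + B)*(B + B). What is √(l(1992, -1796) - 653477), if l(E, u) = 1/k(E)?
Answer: I*√10372154234111/3984 ≈ 808.38*I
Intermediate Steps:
k(B) = 4*B² (k(B) = (2*B)*(2*B) = 4*B²)
l(E, u) = 1/(4*E²)
√(l(1992, -1796) - 653477) = √((¼)/1992² - 653477) = √((¼)*(1/3968064) - 653477) = √(1/15872256 - 653477) = √(-10372154234111/15872256) = I*√10372154234111/3984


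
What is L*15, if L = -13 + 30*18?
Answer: 7905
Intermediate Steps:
L = 527 (L = -13 + 540 = 527)
L*15 = 527*15 = 7905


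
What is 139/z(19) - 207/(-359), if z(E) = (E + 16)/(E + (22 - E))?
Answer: 1105067/12565 ≈ 87.948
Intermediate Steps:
z(E) = 8/11 + E/22 (z(E) = (16 + E)/22 = (16 + E)*(1/22) = 8/11 + E/22)
139/z(19) - 207/(-359) = 139/(8/11 + (1/22)*19) - 207/(-359) = 139/(8/11 + 19/22) - 207*(-1/359) = 139/(35/22) + 207/359 = 139*(22/35) + 207/359 = 3058/35 + 207/359 = 1105067/12565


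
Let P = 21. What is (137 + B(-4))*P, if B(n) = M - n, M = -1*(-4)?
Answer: 3045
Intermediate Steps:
M = 4
B(n) = 4 - n
(137 + B(-4))*P = (137 + (4 - 1*(-4)))*21 = (137 + (4 + 4))*21 = (137 + 8)*21 = 145*21 = 3045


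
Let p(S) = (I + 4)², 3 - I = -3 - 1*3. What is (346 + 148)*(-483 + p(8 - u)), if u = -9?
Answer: -155116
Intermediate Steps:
I = 9 (I = 3 - (-3 - 1*3) = 3 - (-3 - 3) = 3 - 1*(-6) = 3 + 6 = 9)
p(S) = 169 (p(S) = (9 + 4)² = 13² = 169)
(346 + 148)*(-483 + p(8 - u)) = (346 + 148)*(-483 + 169) = 494*(-314) = -155116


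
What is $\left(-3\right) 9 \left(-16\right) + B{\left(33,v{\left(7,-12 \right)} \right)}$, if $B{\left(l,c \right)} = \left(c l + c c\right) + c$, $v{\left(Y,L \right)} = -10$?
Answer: $192$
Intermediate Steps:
$B{\left(l,c \right)} = c + c^{2} + c l$ ($B{\left(l,c \right)} = \left(c l + c^{2}\right) + c = \left(c^{2} + c l\right) + c = c + c^{2} + c l$)
$\left(-3\right) 9 \left(-16\right) + B{\left(33,v{\left(7,-12 \right)} \right)} = \left(-3\right) 9 \left(-16\right) - 10 \left(1 - 10 + 33\right) = \left(-27\right) \left(-16\right) - 240 = 432 - 240 = 192$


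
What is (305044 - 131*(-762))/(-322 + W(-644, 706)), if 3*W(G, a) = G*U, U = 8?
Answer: -86757/437 ≈ -198.53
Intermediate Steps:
W(G, a) = 8*G/3 (W(G, a) = (G*8)/3 = (8*G)/3 = 8*G/3)
(305044 - 131*(-762))/(-322 + W(-644, 706)) = (305044 - 131*(-762))/(-322 + (8/3)*(-644)) = (305044 + 99822)/(-322 - 5152/3) = 404866/(-6118/3) = 404866*(-3/6118) = -86757/437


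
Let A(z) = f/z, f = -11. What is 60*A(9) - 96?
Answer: -508/3 ≈ -169.33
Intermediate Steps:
A(z) = -11/z
60*A(9) - 96 = 60*(-11/9) - 96 = -220/3 - 96 = -508/3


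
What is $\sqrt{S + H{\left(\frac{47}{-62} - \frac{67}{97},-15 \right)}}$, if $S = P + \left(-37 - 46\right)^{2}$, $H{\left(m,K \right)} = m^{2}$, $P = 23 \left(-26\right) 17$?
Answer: $\frac{i \sqrt{118447261923}}{6014} \approx 57.227 i$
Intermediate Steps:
$P = -10166$ ($P = \left(-598\right) 17 = -10166$)
$S = -3277$ ($S = -10166 + \left(-37 - 46\right)^{2} = -10166 + \left(-83\right)^{2} = -10166 + 6889 = -3277$)
$\sqrt{S + H{\left(\frac{47}{-62} - \frac{67}{97},-15 \right)}} = \sqrt{-3277 + \left(\frac{47}{-62} - \frac{67}{97}\right)^{2}} = \sqrt{-3277 + \left(47 \left(- \frac{1}{62}\right) - \frac{67}{97}\right)^{2}} = \sqrt{-3277 + \left(- \frac{47}{62} - \frac{67}{97}\right)^{2}} = \sqrt{-3277 + \left(- \frac{8713}{6014}\right)^{2}} = \sqrt{-3277 + \frac{75916369}{36168196}} = \sqrt{- \frac{118447261923}{36168196}} = \frac{i \sqrt{118447261923}}{6014}$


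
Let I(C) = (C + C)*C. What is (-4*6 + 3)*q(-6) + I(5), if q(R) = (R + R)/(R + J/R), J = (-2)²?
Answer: 61/5 ≈ 12.200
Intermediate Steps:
J = 4
I(C) = 2*C² (I(C) = (2*C)*C = 2*C²)
q(R) = 2*R/(R + 4/R) (q(R) = (R + R)/(R + 4/R) = (2*R)/(R + 4/R) = 2*R/(R + 4/R))
(-4*6 + 3)*q(-6) + I(5) = (-4*6 + 3)*(2*(-6)²/(4 + (-6)²)) + 2*5² = (-24 + 3)*(2*36/(4 + 36)) + 2*25 = -42*36/40 + 50 = -21*9/5 + 50 = -189/5 + 50 = 61/5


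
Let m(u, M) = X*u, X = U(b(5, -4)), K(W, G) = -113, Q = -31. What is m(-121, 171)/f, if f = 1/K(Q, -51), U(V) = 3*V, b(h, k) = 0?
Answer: 0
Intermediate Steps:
X = 0 (X = 3*0 = 0)
f = -1/113 (f = 1/(-113) = -1/113 ≈ -0.0088496)
m(u, M) = 0 (m(u, M) = 0*u = 0)
m(-121, 171)/f = 0/(-1/113) = 0*(-113) = 0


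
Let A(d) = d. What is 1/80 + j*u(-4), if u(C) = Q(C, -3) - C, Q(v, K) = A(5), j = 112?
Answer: 80641/80 ≈ 1008.0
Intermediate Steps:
Q(v, K) = 5
u(C) = 5 - C
1/80 + j*u(-4) = 1/80 + 112*(5 - 1*(-4)) = 1/80 + 112*(5 + 4) = 1/80 + 112*9 = 1/80 + 1008 = 80641/80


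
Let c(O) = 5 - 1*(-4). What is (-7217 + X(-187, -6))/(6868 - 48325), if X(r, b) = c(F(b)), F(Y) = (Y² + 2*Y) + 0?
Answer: 7208/41457 ≈ 0.17387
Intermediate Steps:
F(Y) = Y² + 2*Y
c(O) = 9 (c(O) = 5 + 4 = 9)
X(r, b) = 9
(-7217 + X(-187, -6))/(6868 - 48325) = (-7217 + 9)/(6868 - 48325) = -7208/(-41457) = -7208*(-1/41457) = 7208/41457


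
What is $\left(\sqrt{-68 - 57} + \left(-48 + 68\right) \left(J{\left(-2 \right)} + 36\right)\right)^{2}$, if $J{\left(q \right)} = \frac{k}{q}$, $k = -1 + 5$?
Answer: $462275 + 6800 i \sqrt{5} \approx 4.6228 \cdot 10^{5} + 15205.0 i$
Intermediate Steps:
$k = 4$
$J{\left(q \right)} = \frac{4}{q}$
$\left(\sqrt{-68 - 57} + \left(-48 + 68\right) \left(J{\left(-2 \right)} + 36\right)\right)^{2} = \left(\sqrt{-68 - 57} + \left(-48 + 68\right) \left(\frac{4}{-2} + 36\right)\right)^{2} = \left(\sqrt{-125} + 20 \left(4 \left(- \frac{1}{2}\right) + 36\right)\right)^{2} = \left(5 i \sqrt{5} + 20 \left(-2 + 36\right)\right)^{2} = \left(5 i \sqrt{5} + 20 \cdot 34\right)^{2} = \left(5 i \sqrt{5} + 680\right)^{2} = \left(680 + 5 i \sqrt{5}\right)^{2}$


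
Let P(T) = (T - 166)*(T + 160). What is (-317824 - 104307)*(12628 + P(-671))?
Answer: -185879053885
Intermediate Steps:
P(T) = (-166 + T)*(160 + T)
(-317824 - 104307)*(12628 + P(-671)) = (-317824 - 104307)*(12628 + (-26560 + (-671)**2 - 6*(-671))) = -422131*(12628 + (-26560 + 450241 + 4026)) = -422131*(12628 + 427707) = -422131*440335 = -185879053885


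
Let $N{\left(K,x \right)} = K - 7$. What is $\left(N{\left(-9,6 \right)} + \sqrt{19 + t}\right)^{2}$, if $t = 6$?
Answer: $121$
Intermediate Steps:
$N{\left(K,x \right)} = -7 + K$
$\left(N{\left(-9,6 \right)} + \sqrt{19 + t}\right)^{2} = \left(\left(-7 - 9\right) + \sqrt{19 + 6}\right)^{2} = \left(-16 + \sqrt{25}\right)^{2} = \left(-16 + 5\right)^{2} = \left(-11\right)^{2} = 121$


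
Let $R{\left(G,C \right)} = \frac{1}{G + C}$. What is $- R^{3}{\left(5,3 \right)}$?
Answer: $- \frac{1}{512} \approx -0.0019531$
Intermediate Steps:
$R{\left(G,C \right)} = \frac{1}{C + G}$
$- R^{3}{\left(5,3 \right)} = - \left(\frac{1}{3 + 5}\right)^{3} = - \left(\frac{1}{8}\right)^{3} = - \frac{1}{512}$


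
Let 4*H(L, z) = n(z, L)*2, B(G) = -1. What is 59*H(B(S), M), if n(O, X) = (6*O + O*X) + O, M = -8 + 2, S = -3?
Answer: -1062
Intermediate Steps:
M = -6
n(O, X) = 7*O + O*X
H(L, z) = z*(7 + L)/2 (H(L, z) = ((z*(7 + L))*2)/4 = (2*z*(7 + L))/4 = z*(7 + L)/2)
59*H(B(S), M) = 59*((1/2)*(-6)*(7 - 1)) = 59*((1/2)*(-6)*6) = 59*(-18) = -1062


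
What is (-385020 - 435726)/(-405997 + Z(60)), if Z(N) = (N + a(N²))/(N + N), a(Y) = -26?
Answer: 49244760/24359803 ≈ 2.0216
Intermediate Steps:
Z(N) = (-26 + N)/(2*N) (Z(N) = (N - 26)/(N + N) = (-26 + N)/((2*N)) = (-26 + N)*(1/(2*N)) = (-26 + N)/(2*N))
(-385020 - 435726)/(-405997 + Z(60)) = (-385020 - 435726)/(-405997 + (½)*(-26 + 60)/60) = -820746/(-405997 + (½)*(1/60)*34) = -820746/(-405997 + 17/60) = -820746/(-24359803/60) = -820746*(-60/24359803) = 49244760/24359803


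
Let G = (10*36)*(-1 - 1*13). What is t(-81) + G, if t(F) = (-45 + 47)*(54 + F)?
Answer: -5094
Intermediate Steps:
t(F) = 108 + 2*F (t(F) = 2*(54 + F) = 108 + 2*F)
G = -5040 (G = 360*(-1 - 13) = 360*(-14) = -5040)
t(-81) + G = (108 + 2*(-81)) - 5040 = (108 - 162) - 5040 = -54 - 5040 = -5094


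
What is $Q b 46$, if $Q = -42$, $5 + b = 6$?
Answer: $-1932$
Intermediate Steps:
$b = 1$ ($b = -5 + 6 = 1$)
$Q b 46 = \left(-42\right) 1 \cdot 46 = \left(-42\right) 46 = -1932$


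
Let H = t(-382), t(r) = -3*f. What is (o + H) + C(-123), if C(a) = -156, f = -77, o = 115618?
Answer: 115693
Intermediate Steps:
t(r) = 231 (t(r) = -3*(-77) = 231)
H = 231
(o + H) + C(-123) = (115618 + 231) - 156 = 115849 - 156 = 115693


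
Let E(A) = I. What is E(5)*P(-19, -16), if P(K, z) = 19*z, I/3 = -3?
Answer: 2736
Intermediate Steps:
I = -9 (I = 3*(-3) = -9)
E(A) = -9
E(5)*P(-19, -16) = -171*(-16) = -9*(-304) = 2736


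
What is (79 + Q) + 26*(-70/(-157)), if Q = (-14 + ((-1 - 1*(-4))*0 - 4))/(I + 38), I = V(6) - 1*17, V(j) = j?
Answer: 42355/471 ≈ 89.926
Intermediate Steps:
I = -11 (I = 6 - 1*17 = 6 - 17 = -11)
Q = -2/3 (Q = (-14 + ((-1 - 1*(-4))*0 - 4))/(-11 + 38) = (-14 + ((-1 + 4)*0 - 4))/27 = (-14 + (3*0 - 4))*(1/27) = (-14 + (0 - 4))*(1/27) = (-14 - 4)*(1/27) = -18*1/27 = -2/3 ≈ -0.66667)
(79 + Q) + 26*(-70/(-157)) = (79 - 2/3) + 26*(-70/(-157)) = 235/3 + 26*(-70*(-1/157)) = 235/3 + 26*(70/157) = 235/3 + 1820/157 = 42355/471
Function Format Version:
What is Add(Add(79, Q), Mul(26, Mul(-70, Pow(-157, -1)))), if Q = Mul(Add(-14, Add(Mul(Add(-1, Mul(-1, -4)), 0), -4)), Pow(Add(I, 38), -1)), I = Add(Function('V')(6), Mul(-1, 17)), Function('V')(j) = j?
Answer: Rational(42355, 471) ≈ 89.926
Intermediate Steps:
I = -11 (I = Add(6, Mul(-1, 17)) = Add(6, -17) = -11)
Q = Rational(-2, 3) (Q = Mul(Add(-14, Add(Mul(Add(-1, Mul(-1, -4)), 0), -4)), Pow(Add(-11, 38), -1)) = Mul(Add(-14, Add(Mul(Add(-1, 4), 0), -4)), Pow(27, -1)) = Mul(Add(-14, Add(Mul(3, 0), -4)), Rational(1, 27)) = Mul(Add(-14, Add(0, -4)), Rational(1, 27)) = Mul(Add(-14, -4), Rational(1, 27)) = Mul(-18, Rational(1, 27)) = Rational(-2, 3) ≈ -0.66667)
Add(Add(79, Q), Mul(26, Mul(-70, Pow(-157, -1)))) = Add(Add(79, Rational(-2, 3)), Mul(26, Mul(-70, Pow(-157, -1)))) = Add(Rational(235, 3), Mul(26, Mul(-70, Rational(-1, 157)))) = Add(Rational(235, 3), Mul(26, Rational(70, 157))) = Add(Rational(235, 3), Rational(1820, 157)) = Rational(42355, 471)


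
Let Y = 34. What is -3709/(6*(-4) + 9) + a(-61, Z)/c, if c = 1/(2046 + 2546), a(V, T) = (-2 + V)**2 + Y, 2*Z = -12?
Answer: 275730349/15 ≈ 1.8382e+7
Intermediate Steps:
Z = -6 (Z = (1/2)*(-12) = -6)
a(V, T) = 34 + (-2 + V)**2 (a(V, T) = (-2 + V)**2 + 34 = 34 + (-2 + V)**2)
c = 1/4592 ≈ 0.00021777
-3709/(6*(-4) + 9) + a(-61, Z)/c = -3709/(6*(-4) + 9) + (34 + (-2 - 61)**2)/(1/4592) = -3709/(-24 + 9) + (34 + (-63)**2)*4592 = -3709/(-15) + (34 + 3969)*4592 = -3709*(-1/15) + 4003*4592 = 3709/15 + 18381776 = 275730349/15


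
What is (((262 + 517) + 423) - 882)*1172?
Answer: 375040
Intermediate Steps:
(((262 + 517) + 423) - 882)*1172 = ((779 + 423) - 882)*1172 = (1202 - 882)*1172 = 320*1172 = 375040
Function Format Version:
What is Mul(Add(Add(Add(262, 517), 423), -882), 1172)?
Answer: 375040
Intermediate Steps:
Mul(Add(Add(Add(262, 517), 423), -882), 1172) = Mul(Add(Add(779, 423), -882), 1172) = Mul(Add(1202, -882), 1172) = Mul(320, 1172) = 375040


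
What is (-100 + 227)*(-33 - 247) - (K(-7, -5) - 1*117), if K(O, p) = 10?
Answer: -35453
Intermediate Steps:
(-100 + 227)*(-33 - 247) - (K(-7, -5) - 1*117) = (-100 + 227)*(-33 - 247) - (10 - 1*117) = 127*(-280) - (10 - 117) = -35560 - 1*(-107) = -35560 + 107 = -35453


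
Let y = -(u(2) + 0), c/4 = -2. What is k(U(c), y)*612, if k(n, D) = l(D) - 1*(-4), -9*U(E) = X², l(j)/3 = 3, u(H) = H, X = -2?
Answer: 7956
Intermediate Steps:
l(j) = 9 (l(j) = 3*3 = 9)
c = -8 (c = 4*(-2) = -8)
U(E) = -4/9 (U(E) = -⅑*(-2)² = -⅑*4 = -4/9)
y = -2 (y = -(2 + 0) = -1*2 = -2)
k(n, D) = 13 (k(n, D) = 9 - 1*(-4) = 9 + 4 = 13)
k(U(c), y)*612 = 13*612 = 7956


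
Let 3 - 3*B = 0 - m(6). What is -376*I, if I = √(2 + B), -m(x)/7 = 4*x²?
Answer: -1128*I*√37 ≈ -6861.4*I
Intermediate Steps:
m(x) = -28*x²
B = -335 (B = 1 - (0 - (-28)*6²)/3 = 1 - (0 - (-28)*36)/3 = 1 - (0 - 1*(-1008))/3 = 1 - (0 + 1008)/3 = 1 - ⅓*1008 = 1 - 336 = -335)
I = 3*I*√37 (I = √(2 - 335) = √(-333) = 3*I*√37 ≈ 18.248*I)
-376*I = -1128*I*√37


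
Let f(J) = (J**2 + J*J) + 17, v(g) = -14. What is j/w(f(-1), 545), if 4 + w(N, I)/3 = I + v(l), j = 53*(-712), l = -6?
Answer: -37736/1581 ≈ -23.868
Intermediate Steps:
j = -37736
f(J) = 17 + 2*J**2 (f(J) = (J**2 + J**2) + 17 = 2*J**2 + 17 = 17 + 2*J**2)
w(N, I) = -54 + 3*I (w(N, I) = -12 + 3*(I - 14) = -12 + 3*(-14 + I) = -12 + (-42 + 3*I) = -54 + 3*I)
j/w(f(-1), 545) = -37736/(-54 + 3*545) = -37736/(-54 + 1635) = -37736/1581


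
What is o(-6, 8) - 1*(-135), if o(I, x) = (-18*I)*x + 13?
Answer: 1012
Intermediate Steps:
o(I, x) = 13 - 18*I*x (o(I, x) = -18*I*x + 13 = 13 - 18*I*x)
o(-6, 8) - 1*(-135) = (13 - 18*(-6)*8) - 1*(-135) = (13 + 864) + 135 = 877 + 135 = 1012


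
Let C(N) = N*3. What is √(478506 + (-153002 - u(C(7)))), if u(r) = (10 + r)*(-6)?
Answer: √325690 ≈ 570.69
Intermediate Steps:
C(N) = 3*N
u(r) = -60 - 6*r
√(478506 + (-153002 - u(C(7)))) = √(478506 + (-153002 - (-60 - 18*7))) = √(478506 + (-153002 - (-60 - 6*21))) = √(478506 + (-153002 - (-60 - 126))) = √(478506 + (-153002 - 1*(-186))) = √(478506 + (-153002 + 186)) = √(478506 - 152816) = √325690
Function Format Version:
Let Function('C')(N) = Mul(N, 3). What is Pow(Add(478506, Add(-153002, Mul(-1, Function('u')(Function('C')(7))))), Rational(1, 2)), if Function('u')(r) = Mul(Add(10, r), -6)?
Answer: Pow(325690, Rational(1, 2)) ≈ 570.69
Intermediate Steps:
Function('C')(N) = Mul(3, N)
Function('u')(r) = Add(-60, Mul(-6, r))
Pow(Add(478506, Add(-153002, Mul(-1, Function('u')(Function('C')(7))))), Rational(1, 2)) = Pow(Add(478506, Add(-153002, Mul(-1, Add(-60, Mul(-6, Mul(3, 7)))))), Rational(1, 2)) = Pow(Add(478506, Add(-153002, Mul(-1, Add(-60, Mul(-6, 21))))), Rational(1, 2)) = Pow(Add(478506, Add(-153002, Mul(-1, Add(-60, -126)))), Rational(1, 2)) = Pow(Add(478506, Add(-153002, Mul(-1, -186))), Rational(1, 2)) = Pow(Add(478506, Add(-153002, 186)), Rational(1, 2)) = Pow(Add(478506, -152816), Rational(1, 2)) = Pow(325690, Rational(1, 2))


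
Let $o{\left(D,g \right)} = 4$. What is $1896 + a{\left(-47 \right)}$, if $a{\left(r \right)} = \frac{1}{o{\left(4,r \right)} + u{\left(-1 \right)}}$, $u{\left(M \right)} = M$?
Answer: $\frac{5689}{3} \approx 1896.3$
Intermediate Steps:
$a{\left(r \right)} = \frac{1}{3}$ ($a{\left(r \right)} = \frac{1}{4 - 1} = \frac{1}{3}$)
$1896 + a{\left(-47 \right)} = 1896 + \frac{1}{3} = \frac{5689}{3}$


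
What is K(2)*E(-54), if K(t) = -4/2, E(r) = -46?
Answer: 92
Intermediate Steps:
K(t) = -2 (K(t) = -4*1/2 = -2)
K(2)*E(-54) = -2*(-46) = 92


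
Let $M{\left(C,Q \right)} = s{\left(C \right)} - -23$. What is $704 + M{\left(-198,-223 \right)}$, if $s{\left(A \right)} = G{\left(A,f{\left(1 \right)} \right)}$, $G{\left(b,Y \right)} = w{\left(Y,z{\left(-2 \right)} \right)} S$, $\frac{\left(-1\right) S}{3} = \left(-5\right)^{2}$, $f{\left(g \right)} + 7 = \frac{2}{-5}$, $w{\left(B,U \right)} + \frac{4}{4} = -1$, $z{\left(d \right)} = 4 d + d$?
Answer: $877$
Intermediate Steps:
$z{\left(d \right)} = 5 d$
$w{\left(B,U \right)} = -2$ ($w{\left(B,U \right)} = -1 - 1 = -2$)
$f{\left(g \right)} = - \frac{37}{5}$ ($f{\left(g \right)} = -7 + \frac{2}{-5} = -7 + 2 \left(- \frac{1}{5}\right) = -7 - \frac{2}{5} = - \frac{37}{5}$)
$S = -75$ ($S = - 3 \left(-5\right)^{2} = \left(-3\right) 25 = -75$)
$G{\left(b,Y \right)} = 150$ ($G{\left(b,Y \right)} = \left(-2\right) \left(-75\right) = 150$)
$s{\left(A \right)} = 150$
$M{\left(C,Q \right)} = 173$ ($M{\left(C,Q \right)} = 150 - -23 = 150 + 23 = 173$)
$704 + M{\left(-198,-223 \right)} = 704 + 173 = 877$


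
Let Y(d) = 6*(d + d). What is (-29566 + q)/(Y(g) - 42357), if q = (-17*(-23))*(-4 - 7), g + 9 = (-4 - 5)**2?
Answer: 11289/13831 ≈ 0.81621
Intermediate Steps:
g = 72 (g = -9 + (-4 - 5)**2 = -9 + (-9)**2 = -9 + 81 = 72)
q = -4301 (q = 391*(-11) = -4301)
Y(d) = 12*d (Y(d) = 6*(2*d) = 12*d)
(-29566 + q)/(Y(g) - 42357) = (-29566 - 4301)/(12*72 - 42357) = -33867/(864 - 42357) = -33867/(-41493) = -33867*(-1/41493) = 11289/13831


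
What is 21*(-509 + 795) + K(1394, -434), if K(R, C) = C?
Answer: 5572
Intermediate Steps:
21*(-509 + 795) + K(1394, -434) = 21*(-509 + 795) - 434 = 21*286 - 434 = 6006 - 434 = 5572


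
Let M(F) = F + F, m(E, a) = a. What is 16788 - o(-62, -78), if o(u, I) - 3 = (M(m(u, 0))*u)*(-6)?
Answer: 16785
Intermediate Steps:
M(F) = 2*F
o(u, I) = 3 (o(u, I) = 3 + ((2*0)*u)*(-6) = 3 + (0*u)*(-6) = 3 + 0*(-6) = 3 + 0 = 3)
16788 - o(-62, -78) = 16788 - 1*3 = 16788 - 3 = 16785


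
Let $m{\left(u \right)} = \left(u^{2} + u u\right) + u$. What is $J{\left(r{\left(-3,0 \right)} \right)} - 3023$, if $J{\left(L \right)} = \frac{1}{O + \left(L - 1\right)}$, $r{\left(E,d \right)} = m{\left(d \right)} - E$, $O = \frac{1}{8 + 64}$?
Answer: $- \frac{438263}{145} \approx -3022.5$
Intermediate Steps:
$m{\left(u \right)} = u + 2 u^{2}$ ($m{\left(u \right)} = \left(u^{2} + u^{2}\right) + u = 2 u^{2} + u = u + 2 u^{2}$)
$O = \frac{1}{72} \approx 0.013889$
$r{\left(E,d \right)} = - E + d \left(1 + 2 d\right)$ ($r{\left(E,d \right)} = d \left(1 + 2 d\right) - E = - E + d \left(1 + 2 d\right)$)
$J{\left(L \right)} = \frac{1}{- \frac{71}{72} + L}$ ($J{\left(L \right)} = \frac{1}{\frac{1}{72} + \left(L - 1\right)} = \frac{1}{\frac{1}{72} + \left(-1 + L\right)} = \frac{1}{- \frac{71}{72} + L}$)
$J{\left(r{\left(-3,0 \right)} \right)} - 3023 = \frac{72}{-71 + 72 \left(\left(-1\right) \left(-3\right) + 0 \left(1 + 2 \cdot 0\right)\right)} - 3023 = \frac{72}{-71 + 72 \left(3 + 0 \left(1 + 0\right)\right)} - 3023 = \frac{72}{-71 + 72 \left(3 + 0 \cdot 1\right)} - 3023 = \frac{72}{-71 + 72 \left(3 + 0\right)} - 3023 = \frac{72}{-71 + 72 \cdot 3} - 3023 = \frac{72}{-71 + 216} - 3023 = \frac{72}{145} - 3023 = - \frac{438263}{145}$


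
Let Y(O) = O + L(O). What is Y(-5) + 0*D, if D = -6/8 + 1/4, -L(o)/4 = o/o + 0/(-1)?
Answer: -9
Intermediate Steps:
L(o) = -4 (L(o) = -4*(o/o + 0/(-1)) = -4*(1 + 0*(-1)) = -4*(1 + 0) = -4*1 = -4)
D = -½ (D = -6*⅛ + 1*(¼) = -¾ + ¼ = -½ ≈ -0.50000)
Y(O) = -4 + O (Y(O) = O - 4 = -4 + O)
Y(-5) + 0*D = (-4 - 5) + 0*(-½) = -9 + 0 = -9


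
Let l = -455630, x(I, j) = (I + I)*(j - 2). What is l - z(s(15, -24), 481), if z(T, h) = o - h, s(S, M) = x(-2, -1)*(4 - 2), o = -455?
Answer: -454694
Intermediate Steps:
x(I, j) = 2*I*(-2 + j) (x(I, j) = (2*I)*(-2 + j) = 2*I*(-2 + j))
s(S, M) = 24 (s(S, M) = (2*(-2)*(-2 - 1))*(4 - 2) = (2*(-2)*(-3))*2 = 12*2 = 24)
z(T, h) = -455 - h
l - z(s(15, -24), 481) = -455630 - (-455 - 1*481) = -455630 - (-455 - 481) = -455630 - 1*(-936) = -455630 + 936 = -454694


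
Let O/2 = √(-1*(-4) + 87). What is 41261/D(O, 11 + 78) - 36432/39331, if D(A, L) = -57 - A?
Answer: -92606780607/113469935 + 82522*√91/2885 ≈ -543.27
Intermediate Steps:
O = 2*√91 (O = 2*√(-1*(-4) + 87) = 2*√(4 + 87) = 2*√91 ≈ 19.079)
41261/D(O, 11 + 78) - 36432/39331 = 41261/(-57 - 2*√91) - 36432/39331 = -36432/39331 + 41261/(-57 - 2*√91)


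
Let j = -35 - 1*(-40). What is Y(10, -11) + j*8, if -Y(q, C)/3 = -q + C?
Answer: 103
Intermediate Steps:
Y(q, C) = -3*C + 3*q (Y(q, C) = -3*(-q + C) = -3*(C - q) = -3*C + 3*q)
j = 5 (j = -35 + 40 = 5)
Y(10, -11) + j*8 = (-3*(-11) + 3*10) + 5*8 = (33 + 30) + 40 = 63 + 40 = 103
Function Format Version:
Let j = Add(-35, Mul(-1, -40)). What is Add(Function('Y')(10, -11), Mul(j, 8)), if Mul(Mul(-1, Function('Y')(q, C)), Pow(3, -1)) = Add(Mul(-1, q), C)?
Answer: 103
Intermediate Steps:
Function('Y')(q, C) = Add(Mul(-3, C), Mul(3, q)) (Function('Y')(q, C) = Mul(-3, Add(Mul(-1, q), C)) = Mul(-3, Add(C, Mul(-1, q))) = Add(Mul(-3, C), Mul(3, q)))
j = 5 (j = Add(-35, 40) = 5)
Add(Function('Y')(10, -11), Mul(j, 8)) = Add(Add(Mul(-3, -11), Mul(3, 10)), Mul(5, 8)) = Add(Add(33, 30), 40) = Add(63, 40) = 103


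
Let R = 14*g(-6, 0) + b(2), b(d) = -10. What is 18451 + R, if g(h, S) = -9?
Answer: 18315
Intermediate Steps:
R = -136 (R = 14*(-9) - 10 = -126 - 10 = -136)
18451 + R = 18451 - 136 = 18315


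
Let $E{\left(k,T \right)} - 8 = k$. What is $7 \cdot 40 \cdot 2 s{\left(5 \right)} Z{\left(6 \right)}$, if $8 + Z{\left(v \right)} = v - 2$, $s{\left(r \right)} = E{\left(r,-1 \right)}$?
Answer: $-29120$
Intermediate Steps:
$E{\left(k,T \right)} = 8 + k$
$s{\left(r \right)} = 8 + r$
$Z{\left(v \right)} = -10 + v$ ($Z{\left(v \right)} = -8 + \left(v - 2\right) = -8 + \left(-2 + v\right) = -10 + v$)
$7 \cdot 40 \cdot 2 s{\left(5 \right)} Z{\left(6 \right)} = 7 \cdot 40 \cdot 2 \left(8 + 5\right) \left(-10 + 6\right) = 280 \cdot 2 \cdot 13 \left(-4\right) = 280 \cdot 26 \left(-4\right) = 280 \left(-104\right) = -29120$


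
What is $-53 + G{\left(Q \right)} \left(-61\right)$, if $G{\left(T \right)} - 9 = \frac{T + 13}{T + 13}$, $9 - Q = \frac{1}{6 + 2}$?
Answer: $-663$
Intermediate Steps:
$Q = \frac{71}{8}$ ($Q = 9 - \frac{1}{6 + 2} = 9 - \frac{1}{8} = \frac{71}{8} \approx 8.875$)
$G{\left(T \right)} = 10$ ($G{\left(T \right)} = 9 + \frac{T + 13}{T + 13} = 9 + \frac{13 + T}{13 + T} = 9 + 1 = 10$)
$-53 + G{\left(Q \right)} \left(-61\right) = -53 + 10 \left(-61\right) = -53 - 610 = -663$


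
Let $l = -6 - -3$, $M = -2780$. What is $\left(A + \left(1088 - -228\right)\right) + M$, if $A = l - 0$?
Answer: $-1467$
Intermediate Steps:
$l = -3$ ($l = -6 + 3 = -3$)
$A = -3$ ($A = -3 - 0 = -3 + 0 = -3$)
$\left(A + \left(1088 - -228\right)\right) + M = \left(-3 + \left(1088 - -228\right)\right) - 2780 = \left(-3 + \left(1088 + 228\right)\right) - 2780 = \left(-3 + 1316\right) - 2780 = 1313 - 2780 = -1467$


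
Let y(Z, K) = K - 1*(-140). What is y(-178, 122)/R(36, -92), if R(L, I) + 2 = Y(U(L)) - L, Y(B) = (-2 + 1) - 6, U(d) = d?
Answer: -262/45 ≈ -5.8222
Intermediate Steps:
y(Z, K) = 140 + K (y(Z, K) = K + 140 = 140 + K)
Y(B) = -7 (Y(B) = -1 - 6 = -7)
R(L, I) = -9 - L (R(L, I) = -2 + (-7 - L) = -9 - L)
y(-178, 122)/R(36, -92) = (140 + 122)/(-9 - 1*36) = 262/(-9 - 36) = 262/(-45) = 262*(-1/45) = -262/45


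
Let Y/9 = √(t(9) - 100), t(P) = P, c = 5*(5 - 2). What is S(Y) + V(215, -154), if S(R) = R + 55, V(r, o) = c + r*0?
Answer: 70 + 9*I*√91 ≈ 70.0 + 85.854*I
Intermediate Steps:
c = 15 (c = 5*3 = 15)
Y = 9*I*√91 (Y = 9*√(9 - 100) = 9*√(-91) = 9*(I*√91) = 9*I*√91 ≈ 85.854*I)
V(r, o) = 15 (V(r, o) = 15 + r*0 = 15 + 0 = 15)
S(R) = 55 + R
S(Y) + V(215, -154) = (55 + 9*I*√91) + 15 = 70 + 9*I*√91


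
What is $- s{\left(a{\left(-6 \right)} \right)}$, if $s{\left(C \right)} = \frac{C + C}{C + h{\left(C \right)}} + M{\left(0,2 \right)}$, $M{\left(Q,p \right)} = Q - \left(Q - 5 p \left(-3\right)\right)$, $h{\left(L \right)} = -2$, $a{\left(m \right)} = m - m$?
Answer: $30$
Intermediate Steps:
$a{\left(m \right)} = 0$
$M{\left(Q,p \right)} = - 15 p$ ($M{\left(Q,p \right)} = Q - \left(Q + 15 p\right) = - 15 p$)
$s{\left(C \right)} = -30 + \frac{2 C}{-2 + C}$ ($s{\left(C \right)} = \frac{C + C}{C - 2} - 30 = \frac{2 C}{-2 + C} - 30 = -30 + \frac{2 C}{-2 + C}$)
$- s{\left(a{\left(-6 \right)} \right)} = - \frac{4 \left(15 - 0\right)}{-2 + 0} = - \frac{4 \left(15 + 0\right)}{-2} = - \frac{4 \left(-1\right) 15}{2} = \left(-1\right) \left(-30\right) = 30$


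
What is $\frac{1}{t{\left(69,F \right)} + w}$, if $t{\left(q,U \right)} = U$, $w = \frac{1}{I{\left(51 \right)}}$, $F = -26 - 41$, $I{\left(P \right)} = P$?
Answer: $- \frac{51}{3416} \approx -0.01493$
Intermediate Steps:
$F = -67$ ($F = -26 - 41 = -67$)
$w = \frac{1}{51} \approx 0.019608$
$\frac{1}{t{\left(69,F \right)} + w} = \frac{1}{-67 + \frac{1}{51}} = \frac{1}{- \frac{3416}{51}} = - \frac{51}{3416}$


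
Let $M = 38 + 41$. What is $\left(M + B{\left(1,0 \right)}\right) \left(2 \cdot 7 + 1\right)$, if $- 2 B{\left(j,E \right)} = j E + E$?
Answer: $1185$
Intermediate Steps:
$B{\left(j,E \right)} = - \frac{E}{2} - \frac{E j}{2}$ ($B{\left(j,E \right)} = - \frac{j E + E}{2} = - \frac{E j + E}{2} = - \frac{E + E j}{2} = - \frac{E}{2} - \frac{E j}{2}$)
$M = 79$
$\left(M + B{\left(1,0 \right)}\right) \left(2 \cdot 7 + 1\right) = \left(79 - 0 \left(1 + 1\right)\right) \left(2 \cdot 7 + 1\right) = \left(79 - 0 \cdot 2\right) \left(14 + 1\right) = \left(79 + 0\right) 15 = 79 \cdot 15 = 1185$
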